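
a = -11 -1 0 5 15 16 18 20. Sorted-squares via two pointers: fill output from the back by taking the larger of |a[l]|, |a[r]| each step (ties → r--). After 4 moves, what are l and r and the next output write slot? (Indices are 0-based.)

l=0 r=7: |-11|<=|20| out[7]=400, r--
l=0 r=6: |-11|<=|18| out[6]=324, r--
l=0 r=5: |-11|<=|16| out[5]=256, r--
l=0 r=4: |-11|<=|15| out[4]=225, r--

l=0, r=3, next write slot=3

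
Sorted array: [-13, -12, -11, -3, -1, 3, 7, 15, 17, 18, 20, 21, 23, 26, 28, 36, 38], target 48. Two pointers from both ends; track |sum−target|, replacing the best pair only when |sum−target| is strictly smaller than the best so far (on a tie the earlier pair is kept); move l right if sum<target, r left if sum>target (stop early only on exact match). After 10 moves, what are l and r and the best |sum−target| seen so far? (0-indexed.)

l=8, r=14, best |Δ|=3

l=0 r=16: -13+38=25 d=23 *, l++
l=1 r=16: -12+38=26 d=22 *, l++
l=2 r=16: -11+38=27 d=21 *, l++
l=3 r=16: -3+38=35 d=13 *, l++
l=4 r=16: -1+38=37 d=11 *, l++
l=5 r=16: 3+38=41 d=7 *, l++
l=6 r=16: 7+38=45 d=3 *, l++
l=7 r=16: 15+38=53 d=5, r--
l=7 r=15: 15+36=51 d=3, r--
l=7 r=14: 15+28=43 d=5, l++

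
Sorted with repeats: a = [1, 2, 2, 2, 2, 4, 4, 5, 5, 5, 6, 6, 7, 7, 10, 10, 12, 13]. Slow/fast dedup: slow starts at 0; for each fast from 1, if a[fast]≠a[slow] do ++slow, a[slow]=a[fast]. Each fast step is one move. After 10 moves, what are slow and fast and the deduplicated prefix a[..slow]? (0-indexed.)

slow=0 fast=1: a[fast]=2≠a[slow]=1 write a[1]=2, slow++,fast++
slow=1 fast=2: a[fast]=2=a[slow] dup, fast++
slow=1 fast=3: a[fast]=2=a[slow] dup, fast++
slow=1 fast=4: a[fast]=2=a[slow] dup, fast++
slow=1 fast=5: a[fast]=4≠a[slow]=2 write a[2]=4, slow++,fast++
slow=2 fast=6: a[fast]=4=a[slow] dup, fast++
slow=2 fast=7: a[fast]=5≠a[slow]=4 write a[3]=5, slow++,fast++
slow=3 fast=8: a[fast]=5=a[slow] dup, fast++
slow=3 fast=9: a[fast]=5=a[slow] dup, fast++
slow=3 fast=10: a[fast]=6≠a[slow]=5 write a[4]=6, slow++,fast++

slow=4, fast=11, prefix=[1, 2, 4, 5, 6]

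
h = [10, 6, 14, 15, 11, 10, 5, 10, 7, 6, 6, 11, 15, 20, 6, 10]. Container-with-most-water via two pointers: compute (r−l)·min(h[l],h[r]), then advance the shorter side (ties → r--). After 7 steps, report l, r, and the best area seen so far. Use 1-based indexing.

[1,16] min(10,10)*15=150 best=150 * → r--
[1,15] min(10,6)*14=84 best=150 → r--
[1,14] min(10,20)*13=130 best=150 → l++
[2,14] min(6,20)*12=72 best=150 → l++
[3,14] min(14,20)*11=154 best=154 * → l++
[4,14] min(15,20)*10=150 best=154 → l++
[5,14] min(11,20)*9=99 best=154 → l++

l=6, r=14, best area=154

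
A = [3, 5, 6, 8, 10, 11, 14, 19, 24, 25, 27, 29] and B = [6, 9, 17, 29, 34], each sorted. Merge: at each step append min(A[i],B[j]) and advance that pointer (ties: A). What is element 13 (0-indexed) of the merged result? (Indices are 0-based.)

merged[13] = 27

[i=0,j=0] A[i]=3<=B[j]=6 take 3 → i++
[i=1,j=0] A[i]=5<=B[j]=6 take 5 → i++
[i=2,j=0] A[i]=6<=B[j]=6 take 6 → i++
[i=3,j=0] A[i]=8>B[j]=6 take 6 → j++
[i=3,j=1] A[i]=8<=B[j]=9 take 8 → i++
[i=4,j=1] A[i]=10>B[j]=9 take 9 → j++
[i=4,j=2] A[i]=10<=B[j]=17 take 10 → i++
[i=5,j=2] A[i]=11<=B[j]=17 take 11 → i++
[i=6,j=2] A[i]=14<=B[j]=17 take 14 → i++
[i=7,j=2] A[i]=19>B[j]=17 take 17 → j++
[i=7,j=3] A[i]=19<=B[j]=29 take 19 → i++
[i=8,j=3] A[i]=24<=B[j]=29 take 24 → i++
[i=9,j=3] A[i]=25<=B[j]=29 take 25 → i++
[i=10,j=3] A[i]=27<=B[j]=29 take 27 → i++
[i=11,j=3] A[i]=29<=B[j]=29 take 29 → i++
[i=12,j=3] A done, take B[j]=29 → j++
[i=12,j=4] A done, take B[j]=34 → j++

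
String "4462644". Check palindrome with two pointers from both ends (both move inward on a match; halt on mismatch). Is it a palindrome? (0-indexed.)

l=0 r=6: '4'=='4', l++,r--
l=1 r=5: '4'=='4', l++,r--
l=2 r=4: '6'=='6', l++,r--

palindrome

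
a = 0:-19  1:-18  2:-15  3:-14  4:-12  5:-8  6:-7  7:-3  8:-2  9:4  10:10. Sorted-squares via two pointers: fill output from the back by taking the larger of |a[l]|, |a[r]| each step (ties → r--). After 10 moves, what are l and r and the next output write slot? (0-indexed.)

[0,10] |-19|>|10| out[10]=361 → l++
[1,10] |-18|>|10| out[9]=324 → l++
[2,10] |-15|>|10| out[8]=225 → l++
[3,10] |-14|>|10| out[7]=196 → l++
[4,10] |-12|>|10| out[6]=144 → l++
[5,10] |-8|<=|10| out[5]=100 → r--
[5,9] |-8|>|4| out[4]=64 → l++
[6,9] |-7|>|4| out[3]=49 → l++
[7,9] |-3|<=|4| out[2]=16 → r--
[7,8] |-3|>|-2| out[1]=9 → l++

l=8, r=8, next write slot=0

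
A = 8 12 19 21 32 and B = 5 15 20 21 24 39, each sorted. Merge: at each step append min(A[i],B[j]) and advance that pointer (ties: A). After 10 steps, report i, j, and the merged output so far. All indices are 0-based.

i=0 j=0: A[i]=8>B[j]=5 take 5, j++
i=0 j=1: A[i]=8<=B[j]=15 take 8, i++
i=1 j=1: A[i]=12<=B[j]=15 take 12, i++
i=2 j=1: A[i]=19>B[j]=15 take 15, j++
i=2 j=2: A[i]=19<=B[j]=20 take 19, i++
i=3 j=2: A[i]=21>B[j]=20 take 20, j++
i=3 j=3: A[i]=21<=B[j]=21 take 21, i++
i=4 j=3: A[i]=32>B[j]=21 take 21, j++
i=4 j=4: A[i]=32>B[j]=24 take 24, j++
i=4 j=5: A[i]=32<=B[j]=39 take 32, i++

i=5, j=5, merged so far=[5, 8, 12, 15, 19, 20, 21, 21, 24, 32]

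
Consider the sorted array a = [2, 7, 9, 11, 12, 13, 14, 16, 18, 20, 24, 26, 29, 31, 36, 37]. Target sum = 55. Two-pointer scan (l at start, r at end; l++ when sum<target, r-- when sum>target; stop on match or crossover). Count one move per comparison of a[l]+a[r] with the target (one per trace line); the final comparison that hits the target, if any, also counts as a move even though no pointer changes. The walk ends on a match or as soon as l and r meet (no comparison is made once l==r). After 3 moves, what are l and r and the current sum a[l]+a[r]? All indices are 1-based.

l=4, r=16, sum=48

[1,16] 2+37=39 <55 → l++
[2,16] 7+37=44 <55 → l++
[3,16] 9+37=46 <55 → l++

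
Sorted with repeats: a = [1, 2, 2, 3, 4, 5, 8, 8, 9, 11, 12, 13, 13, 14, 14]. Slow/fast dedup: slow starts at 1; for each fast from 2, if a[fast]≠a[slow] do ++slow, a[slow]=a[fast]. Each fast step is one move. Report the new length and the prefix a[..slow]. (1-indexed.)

length 11; prefix = [1, 2, 3, 4, 5, 8, 9, 11, 12, 13, 14]

(s=1,f=2) a[fast]=2≠a[slow]=1 write a[2]=2 → slow++,fast++
(s=2,f=3) a[fast]=2=a[slow] dup → fast++
(s=2,f=4) a[fast]=3≠a[slow]=2 write a[3]=3 → slow++,fast++
(s=3,f=5) a[fast]=4≠a[slow]=3 write a[4]=4 → slow++,fast++
(s=4,f=6) a[fast]=5≠a[slow]=4 write a[5]=5 → slow++,fast++
(s=5,f=7) a[fast]=8≠a[slow]=5 write a[6]=8 → slow++,fast++
(s=6,f=8) a[fast]=8=a[slow] dup → fast++
(s=6,f=9) a[fast]=9≠a[slow]=8 write a[7]=9 → slow++,fast++
(s=7,f=10) a[fast]=11≠a[slow]=9 write a[8]=11 → slow++,fast++
(s=8,f=11) a[fast]=12≠a[slow]=11 write a[9]=12 → slow++,fast++
(s=9,f=12) a[fast]=13≠a[slow]=12 write a[10]=13 → slow++,fast++
(s=10,f=13) a[fast]=13=a[slow] dup → fast++
(s=10,f=14) a[fast]=14≠a[slow]=13 write a[11]=14 → slow++,fast++
(s=11,f=15) a[fast]=14=a[slow] dup → fast++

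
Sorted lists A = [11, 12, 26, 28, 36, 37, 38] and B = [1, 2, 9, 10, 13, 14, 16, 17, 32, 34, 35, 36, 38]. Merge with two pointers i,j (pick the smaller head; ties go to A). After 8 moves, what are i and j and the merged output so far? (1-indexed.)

i=3, j=7, merged so far=[1, 2, 9, 10, 11, 12, 13, 14]

[i=1,j=1] A[i]=11>B[j]=1 take 1 → j++
[i=1,j=2] A[i]=11>B[j]=2 take 2 → j++
[i=1,j=3] A[i]=11>B[j]=9 take 9 → j++
[i=1,j=4] A[i]=11>B[j]=10 take 10 → j++
[i=1,j=5] A[i]=11<=B[j]=13 take 11 → i++
[i=2,j=5] A[i]=12<=B[j]=13 take 12 → i++
[i=3,j=5] A[i]=26>B[j]=13 take 13 → j++
[i=3,j=6] A[i]=26>B[j]=14 take 14 → j++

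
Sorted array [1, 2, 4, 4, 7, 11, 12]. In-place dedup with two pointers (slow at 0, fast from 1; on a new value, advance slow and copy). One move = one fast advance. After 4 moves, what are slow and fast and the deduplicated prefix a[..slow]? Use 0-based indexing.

slow=0 fast=1: a[fast]=2≠a[slow]=1 write a[1]=2, slow++,fast++
slow=1 fast=2: a[fast]=4≠a[slow]=2 write a[2]=4, slow++,fast++
slow=2 fast=3: a[fast]=4=a[slow] dup, fast++
slow=2 fast=4: a[fast]=7≠a[slow]=4 write a[3]=7, slow++,fast++

slow=3, fast=5, prefix=[1, 2, 4, 7]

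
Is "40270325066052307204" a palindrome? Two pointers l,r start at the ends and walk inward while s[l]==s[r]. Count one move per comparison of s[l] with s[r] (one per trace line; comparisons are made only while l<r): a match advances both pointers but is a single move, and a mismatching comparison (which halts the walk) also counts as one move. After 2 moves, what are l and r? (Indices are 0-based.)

l=0 r=19: '4'=='4', l++,r--
l=1 r=18: '0'=='0', l++,r--

l=2, r=17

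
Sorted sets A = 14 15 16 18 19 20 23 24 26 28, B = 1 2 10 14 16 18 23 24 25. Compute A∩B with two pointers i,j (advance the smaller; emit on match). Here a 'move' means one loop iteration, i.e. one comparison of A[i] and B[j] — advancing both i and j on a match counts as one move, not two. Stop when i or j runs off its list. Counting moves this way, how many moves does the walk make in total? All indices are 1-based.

12 moves

[i=1,j=1] 14>1 → j++
[i=1,j=2] 14>2 → j++
[i=1,j=3] 14>10 → j++
[i=1,j=4] 14==14 emit → i++,j++
[i=2,j=5] 15<16 → i++
[i=3,j=5] 16==16 emit → i++,j++
[i=4,j=6] 18==18 emit → i++,j++
[i=5,j=7] 19<23 → i++
[i=6,j=7] 20<23 → i++
[i=7,j=7] 23==23 emit → i++,j++
[i=8,j=8] 24==24 emit → i++,j++
[i=9,j=9] 26>25 → j++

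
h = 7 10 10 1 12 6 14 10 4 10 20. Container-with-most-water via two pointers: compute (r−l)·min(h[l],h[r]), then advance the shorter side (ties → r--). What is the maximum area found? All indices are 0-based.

max area = 90

[0,10] min(7,20)*10=70 best=70 * → l++
[1,10] min(10,20)*9=90 best=90 * → l++
[2,10] min(10,20)*8=80 best=90 → l++
[3,10] min(1,20)*7=7 best=90 → l++
[4,10] min(12,20)*6=72 best=90 → l++
[5,10] min(6,20)*5=30 best=90 → l++
[6,10] min(14,20)*4=56 best=90 → l++
[7,10] min(10,20)*3=30 best=90 → l++
[8,10] min(4,20)*2=8 best=90 → l++
[9,10] min(10,20)*1=10 best=90 → l++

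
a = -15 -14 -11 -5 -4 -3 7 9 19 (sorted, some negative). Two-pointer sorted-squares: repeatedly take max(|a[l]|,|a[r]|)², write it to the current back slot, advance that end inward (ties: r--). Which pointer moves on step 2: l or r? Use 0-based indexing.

[0,8] |-15|<=|19| out[8]=361 → r--
[0,7] |-15|>|9| out[7]=225 → l++

l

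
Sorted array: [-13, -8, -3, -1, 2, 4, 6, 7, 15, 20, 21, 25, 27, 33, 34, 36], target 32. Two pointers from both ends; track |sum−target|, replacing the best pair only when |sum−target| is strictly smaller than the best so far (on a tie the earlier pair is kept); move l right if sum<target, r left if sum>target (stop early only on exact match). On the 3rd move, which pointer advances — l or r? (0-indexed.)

[0,15] -13+36=23 d=9 * → l++
[1,15] -8+36=28 d=4 * → l++
[2,15] -3+36=33 d=1 * → r--

r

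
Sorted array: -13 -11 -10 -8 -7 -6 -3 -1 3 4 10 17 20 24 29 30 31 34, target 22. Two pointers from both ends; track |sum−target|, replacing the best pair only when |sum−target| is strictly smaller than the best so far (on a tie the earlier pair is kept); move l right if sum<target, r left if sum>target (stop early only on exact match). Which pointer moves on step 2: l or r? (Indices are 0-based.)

l=0 r=17: -13+34=21 d=1 *, l++
l=1 r=17: -11+34=23 d=1, r--

r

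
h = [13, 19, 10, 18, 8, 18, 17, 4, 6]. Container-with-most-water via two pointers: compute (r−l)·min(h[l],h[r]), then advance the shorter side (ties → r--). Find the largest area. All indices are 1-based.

[1,9] min(13,6)*8=48 best=48 * → r--
[1,8] min(13,4)*7=28 best=48 → r--
[1,7] min(13,17)*6=78 best=78 * → l++
[2,7] min(19,17)*5=85 best=85 * → r--
[2,6] min(19,18)*4=72 best=85 → r--
[2,5] min(19,8)*3=24 best=85 → r--
[2,4] min(19,18)*2=36 best=85 → r--
[2,3] min(19,10)*1=10 best=85 → r--

max area = 85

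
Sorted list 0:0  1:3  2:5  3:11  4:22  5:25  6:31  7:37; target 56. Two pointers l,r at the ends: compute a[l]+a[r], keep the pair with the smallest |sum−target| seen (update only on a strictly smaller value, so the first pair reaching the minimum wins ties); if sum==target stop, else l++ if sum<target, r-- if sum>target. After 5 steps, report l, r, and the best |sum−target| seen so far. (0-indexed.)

l=0 r=7: 0+37=37 d=19 *, l++
l=1 r=7: 3+37=40 d=16 *, l++
l=2 r=7: 5+37=42 d=14 *, l++
l=3 r=7: 11+37=48 d=8 *, l++
l=4 r=7: 22+37=59 d=3 *, r--

l=4, r=6, best |Δ|=3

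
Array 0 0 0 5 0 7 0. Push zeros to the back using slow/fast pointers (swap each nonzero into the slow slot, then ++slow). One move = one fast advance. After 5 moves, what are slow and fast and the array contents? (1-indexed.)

slow=2, fast=6, a=[5, 0, 0, 0, 0, 7, 0]

slow=1 fast=1: a[fast]=0, fast++
slow=1 fast=2: a[fast]=0, fast++
slow=1 fast=3: a[fast]=0, fast++
slow=1 fast=4: a[fast]=5≠0 swap→a[1]=5, slow++,fast++
slow=2 fast=5: a[fast]=0, fast++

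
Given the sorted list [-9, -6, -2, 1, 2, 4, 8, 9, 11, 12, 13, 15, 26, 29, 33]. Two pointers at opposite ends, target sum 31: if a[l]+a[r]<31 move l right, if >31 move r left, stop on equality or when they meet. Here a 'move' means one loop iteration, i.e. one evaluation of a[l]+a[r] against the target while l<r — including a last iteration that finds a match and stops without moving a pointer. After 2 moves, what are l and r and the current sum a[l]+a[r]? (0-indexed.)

[0,14] -9+33=24 <31 → l++
[1,14] -6+33=27 <31 → l++

l=2, r=14, sum=31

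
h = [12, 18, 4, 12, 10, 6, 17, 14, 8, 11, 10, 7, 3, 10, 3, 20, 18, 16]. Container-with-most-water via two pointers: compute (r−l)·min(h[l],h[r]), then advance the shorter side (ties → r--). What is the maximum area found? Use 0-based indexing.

[0,17] min(12,16)*17=204 best=204 * → l++
[1,17] min(18,16)*16=256 best=256 * → r--
[1,16] min(18,18)*15=270 best=270 * → r--
[1,15] min(18,20)*14=252 best=270 → l++
[2,15] min(4,20)*13=52 best=270 → l++
[3,15] min(12,20)*12=144 best=270 → l++
[4,15] min(10,20)*11=110 best=270 → l++
[5,15] min(6,20)*10=60 best=270 → l++
[6,15] min(17,20)*9=153 best=270 → l++
[7,15] min(14,20)*8=112 best=270 → l++
[8,15] min(8,20)*7=56 best=270 → l++
[9,15] min(11,20)*6=66 best=270 → l++
[10,15] min(10,20)*5=50 best=270 → l++
[11,15] min(7,20)*4=28 best=270 → l++
[12,15] min(3,20)*3=9 best=270 → l++
[13,15] min(10,20)*2=20 best=270 → l++
[14,15] min(3,20)*1=3 best=270 → l++

max area = 270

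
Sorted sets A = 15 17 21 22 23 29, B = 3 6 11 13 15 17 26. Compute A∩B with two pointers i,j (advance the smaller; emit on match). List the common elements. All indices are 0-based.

intersection = [15, 17]

i=0 j=0: 15>3, j++
i=0 j=1: 15>6, j++
i=0 j=2: 15>11, j++
i=0 j=3: 15>13, j++
i=0 j=4: 15==15 emit, i++,j++
i=1 j=5: 17==17 emit, i++,j++
i=2 j=6: 21<26, i++
i=3 j=6: 22<26, i++
i=4 j=6: 23<26, i++
i=5 j=6: 29>26, j++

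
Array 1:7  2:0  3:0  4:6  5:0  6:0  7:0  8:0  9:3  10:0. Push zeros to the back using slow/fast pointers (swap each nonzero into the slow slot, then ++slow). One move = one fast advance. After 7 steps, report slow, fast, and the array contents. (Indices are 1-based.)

slow=1 fast=1: a[fast]=7≠0 swap→a[1]=7, slow++,fast++
slow=2 fast=2: a[fast]=0, fast++
slow=2 fast=3: a[fast]=0, fast++
slow=2 fast=4: a[fast]=6≠0 swap→a[2]=6, slow++,fast++
slow=3 fast=5: a[fast]=0, fast++
slow=3 fast=6: a[fast]=0, fast++
slow=3 fast=7: a[fast]=0, fast++

slow=3, fast=8, a=[7, 6, 0, 0, 0, 0, 0, 0, 3, 0]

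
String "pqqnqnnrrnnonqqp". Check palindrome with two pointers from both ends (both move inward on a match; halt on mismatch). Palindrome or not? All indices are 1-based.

l=1 r=16: 'p'=='p', l++,r--
l=2 r=15: 'q'=='q', l++,r--
l=3 r=14: 'q'=='q', l++,r--
l=4 r=13: 'n'=='n', l++,r--
l=5 r=12: 'q'!='o', stop

not a palindrome (mismatch at 5,12)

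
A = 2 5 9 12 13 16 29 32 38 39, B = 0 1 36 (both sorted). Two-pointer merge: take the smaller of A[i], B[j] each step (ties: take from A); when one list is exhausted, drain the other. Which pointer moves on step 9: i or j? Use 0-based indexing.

i

i=0 j=0: A[i]=2>B[j]=0 take 0, j++
i=0 j=1: A[i]=2>B[j]=1 take 1, j++
i=0 j=2: A[i]=2<=B[j]=36 take 2, i++
i=1 j=2: A[i]=5<=B[j]=36 take 5, i++
i=2 j=2: A[i]=9<=B[j]=36 take 9, i++
i=3 j=2: A[i]=12<=B[j]=36 take 12, i++
i=4 j=2: A[i]=13<=B[j]=36 take 13, i++
i=5 j=2: A[i]=16<=B[j]=36 take 16, i++
i=6 j=2: A[i]=29<=B[j]=36 take 29, i++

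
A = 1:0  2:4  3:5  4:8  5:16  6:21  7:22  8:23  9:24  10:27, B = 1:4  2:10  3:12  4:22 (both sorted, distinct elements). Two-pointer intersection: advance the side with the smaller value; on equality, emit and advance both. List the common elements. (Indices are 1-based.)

[i=1,j=1] 0<4 → i++
[i=2,j=1] 4==4 emit → i++,j++
[i=3,j=2] 5<10 → i++
[i=4,j=2] 8<10 → i++
[i=5,j=2] 16>10 → j++
[i=5,j=3] 16>12 → j++
[i=5,j=4] 16<22 → i++
[i=6,j=4] 21<22 → i++
[i=7,j=4] 22==22 emit → i++,j++

intersection = [4, 22]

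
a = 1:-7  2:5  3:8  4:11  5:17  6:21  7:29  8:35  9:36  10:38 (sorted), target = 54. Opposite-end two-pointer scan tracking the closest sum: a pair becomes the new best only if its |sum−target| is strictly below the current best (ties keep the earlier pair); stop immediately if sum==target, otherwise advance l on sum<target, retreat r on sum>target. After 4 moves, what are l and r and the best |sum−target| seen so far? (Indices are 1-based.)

[1,10] -7+38=31 d=23 * → l++
[2,10] 5+38=43 d=11 * → l++
[3,10] 8+38=46 d=8 * → l++
[4,10] 11+38=49 d=5 * → l++

l=5, r=10, best |Δ|=5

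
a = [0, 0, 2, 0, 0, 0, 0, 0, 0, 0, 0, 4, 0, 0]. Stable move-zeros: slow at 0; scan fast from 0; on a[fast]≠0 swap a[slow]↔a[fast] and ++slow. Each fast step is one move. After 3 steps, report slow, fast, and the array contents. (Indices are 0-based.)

slow=0 fast=0: a[fast]=0, fast++
slow=0 fast=1: a[fast]=0, fast++
slow=0 fast=2: a[fast]=2≠0 swap→a[0]=2, slow++,fast++

slow=1, fast=3, a=[2, 0, 0, 0, 0, 0, 0, 0, 0, 0, 0, 4, 0, 0]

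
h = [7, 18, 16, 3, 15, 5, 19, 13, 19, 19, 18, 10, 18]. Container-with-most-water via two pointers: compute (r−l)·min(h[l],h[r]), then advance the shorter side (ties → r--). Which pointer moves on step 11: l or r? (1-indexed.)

l=1 r=13: min(7,18)*12=84 best=84 *, l++
l=2 r=13: min(18,18)*11=198 best=198 *, r--
l=2 r=12: min(18,10)*10=100 best=198, r--
l=2 r=11: min(18,18)*9=162 best=198, r--
l=2 r=10: min(18,19)*8=144 best=198, l++
l=3 r=10: min(16,19)*7=112 best=198, l++
l=4 r=10: min(3,19)*6=18 best=198, l++
l=5 r=10: min(15,19)*5=75 best=198, l++
l=6 r=10: min(5,19)*4=20 best=198, l++
l=7 r=10: min(19,19)*3=57 best=198, r--
l=7 r=9: min(19,19)*2=38 best=198, r--

r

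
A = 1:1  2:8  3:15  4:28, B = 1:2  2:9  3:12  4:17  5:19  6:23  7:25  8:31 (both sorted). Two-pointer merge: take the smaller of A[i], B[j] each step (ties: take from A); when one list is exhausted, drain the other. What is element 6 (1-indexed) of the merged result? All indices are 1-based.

i=1 j=1: A[i]=1<=B[j]=2 take 1, i++
i=2 j=1: A[i]=8>B[j]=2 take 2, j++
i=2 j=2: A[i]=8<=B[j]=9 take 8, i++
i=3 j=2: A[i]=15>B[j]=9 take 9, j++
i=3 j=3: A[i]=15>B[j]=12 take 12, j++
i=3 j=4: A[i]=15<=B[j]=17 take 15, i++
i=4 j=4: A[i]=28>B[j]=17 take 17, j++
i=4 j=5: A[i]=28>B[j]=19 take 19, j++
i=4 j=6: A[i]=28>B[j]=23 take 23, j++
i=4 j=7: A[i]=28>B[j]=25 take 25, j++
i=4 j=8: A[i]=28<=B[j]=31 take 28, i++
i=5 j=8: A done, take B[j]=31, j++

merged[6] = 15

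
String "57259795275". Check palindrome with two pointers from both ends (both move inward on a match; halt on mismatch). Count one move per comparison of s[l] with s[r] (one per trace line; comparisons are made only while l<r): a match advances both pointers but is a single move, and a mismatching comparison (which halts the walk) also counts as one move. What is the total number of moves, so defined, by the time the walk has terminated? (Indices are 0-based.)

l=0 r=10: '5'=='5', l++,r--
l=1 r=9: '7'=='7', l++,r--
l=2 r=8: '2'=='2', l++,r--
l=3 r=7: '5'=='5', l++,r--
l=4 r=6: '9'=='9', l++,r--

5 moves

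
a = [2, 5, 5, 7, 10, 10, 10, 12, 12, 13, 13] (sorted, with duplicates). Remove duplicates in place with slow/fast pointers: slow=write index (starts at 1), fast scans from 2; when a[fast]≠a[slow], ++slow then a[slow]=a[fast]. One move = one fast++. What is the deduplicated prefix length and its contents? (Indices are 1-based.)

slow=1 fast=2: a[fast]=5≠a[slow]=2 write a[2]=5, slow++,fast++
slow=2 fast=3: a[fast]=5=a[slow] dup, fast++
slow=2 fast=4: a[fast]=7≠a[slow]=5 write a[3]=7, slow++,fast++
slow=3 fast=5: a[fast]=10≠a[slow]=7 write a[4]=10, slow++,fast++
slow=4 fast=6: a[fast]=10=a[slow] dup, fast++
slow=4 fast=7: a[fast]=10=a[slow] dup, fast++
slow=4 fast=8: a[fast]=12≠a[slow]=10 write a[5]=12, slow++,fast++
slow=5 fast=9: a[fast]=12=a[slow] dup, fast++
slow=5 fast=10: a[fast]=13≠a[slow]=12 write a[6]=13, slow++,fast++
slow=6 fast=11: a[fast]=13=a[slow] dup, fast++

length 6; prefix = [2, 5, 7, 10, 12, 13]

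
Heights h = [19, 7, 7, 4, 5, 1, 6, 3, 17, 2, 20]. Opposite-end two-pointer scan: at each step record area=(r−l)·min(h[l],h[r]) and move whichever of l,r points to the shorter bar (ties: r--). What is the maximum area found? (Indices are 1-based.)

max area = 190

l=1 r=11: min(19,20)*10=190 best=190 *, l++
l=2 r=11: min(7,20)*9=63 best=190, l++
l=3 r=11: min(7,20)*8=56 best=190, l++
l=4 r=11: min(4,20)*7=28 best=190, l++
l=5 r=11: min(5,20)*6=30 best=190, l++
l=6 r=11: min(1,20)*5=5 best=190, l++
l=7 r=11: min(6,20)*4=24 best=190, l++
l=8 r=11: min(3,20)*3=9 best=190, l++
l=9 r=11: min(17,20)*2=34 best=190, l++
l=10 r=11: min(2,20)*1=2 best=190, l++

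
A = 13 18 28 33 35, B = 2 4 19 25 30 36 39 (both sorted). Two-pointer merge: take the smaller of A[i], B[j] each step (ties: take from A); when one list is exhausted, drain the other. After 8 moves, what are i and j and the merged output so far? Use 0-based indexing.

i=0 j=0: A[i]=13>B[j]=2 take 2, j++
i=0 j=1: A[i]=13>B[j]=4 take 4, j++
i=0 j=2: A[i]=13<=B[j]=19 take 13, i++
i=1 j=2: A[i]=18<=B[j]=19 take 18, i++
i=2 j=2: A[i]=28>B[j]=19 take 19, j++
i=2 j=3: A[i]=28>B[j]=25 take 25, j++
i=2 j=4: A[i]=28<=B[j]=30 take 28, i++
i=3 j=4: A[i]=33>B[j]=30 take 30, j++

i=3, j=5, merged so far=[2, 4, 13, 18, 19, 25, 28, 30]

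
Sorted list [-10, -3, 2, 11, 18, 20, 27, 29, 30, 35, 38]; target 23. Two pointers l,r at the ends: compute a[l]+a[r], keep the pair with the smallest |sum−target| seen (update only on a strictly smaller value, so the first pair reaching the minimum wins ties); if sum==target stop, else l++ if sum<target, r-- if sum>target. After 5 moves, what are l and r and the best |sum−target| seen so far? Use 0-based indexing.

l=0 r=10: -10+38=28 d=5 *, r--
l=0 r=9: -10+35=25 d=2 *, r--
l=0 r=8: -10+30=20 d=3, l++
l=1 r=8: -3+30=27 d=4, r--
l=1 r=7: -3+29=26 d=3, r--

l=1, r=6, best |Δ|=2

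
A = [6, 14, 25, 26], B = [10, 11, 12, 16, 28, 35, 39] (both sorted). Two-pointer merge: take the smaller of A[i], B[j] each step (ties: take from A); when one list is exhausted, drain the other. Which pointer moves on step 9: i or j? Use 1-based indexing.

j

i=1 j=1: A[i]=6<=B[j]=10 take 6, i++
i=2 j=1: A[i]=14>B[j]=10 take 10, j++
i=2 j=2: A[i]=14>B[j]=11 take 11, j++
i=2 j=3: A[i]=14>B[j]=12 take 12, j++
i=2 j=4: A[i]=14<=B[j]=16 take 14, i++
i=3 j=4: A[i]=25>B[j]=16 take 16, j++
i=3 j=5: A[i]=25<=B[j]=28 take 25, i++
i=4 j=5: A[i]=26<=B[j]=28 take 26, i++
i=5 j=5: A done, take B[j]=28, j++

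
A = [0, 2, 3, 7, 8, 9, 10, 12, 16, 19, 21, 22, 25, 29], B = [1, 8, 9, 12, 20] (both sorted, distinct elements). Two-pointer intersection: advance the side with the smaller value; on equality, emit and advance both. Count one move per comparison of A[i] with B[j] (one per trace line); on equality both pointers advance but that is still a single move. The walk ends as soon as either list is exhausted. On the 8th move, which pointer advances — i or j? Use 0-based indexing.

i=0 j=0: 0<1, i++
i=1 j=0: 2>1, j++
i=1 j=1: 2<8, i++
i=2 j=1: 3<8, i++
i=3 j=1: 7<8, i++
i=4 j=1: 8==8 emit, i++,j++
i=5 j=2: 9==9 emit, i++,j++
i=6 j=3: 10<12, i++

i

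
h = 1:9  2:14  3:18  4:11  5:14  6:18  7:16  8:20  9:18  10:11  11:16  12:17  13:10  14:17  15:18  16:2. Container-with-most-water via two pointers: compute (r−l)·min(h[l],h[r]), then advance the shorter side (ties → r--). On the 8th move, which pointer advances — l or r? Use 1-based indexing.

r

[1,16] min(9,2)*15=30 best=30 * → r--
[1,15] min(9,18)*14=126 best=126 * → l++
[2,15] min(14,18)*13=182 best=182 * → l++
[3,15] min(18,18)*12=216 best=216 * → r--
[3,14] min(18,17)*11=187 best=216 → r--
[3,13] min(18,10)*10=100 best=216 → r--
[3,12] min(18,17)*9=153 best=216 → r--
[3,11] min(18,16)*8=128 best=216 → r--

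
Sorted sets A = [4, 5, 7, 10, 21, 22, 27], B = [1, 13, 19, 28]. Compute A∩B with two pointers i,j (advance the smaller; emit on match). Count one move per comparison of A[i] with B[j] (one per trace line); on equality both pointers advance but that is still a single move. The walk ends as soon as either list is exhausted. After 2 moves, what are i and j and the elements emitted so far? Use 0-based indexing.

i=1, j=1, emitted=[]

[i=0,j=0] 4>1 → j++
[i=0,j=1] 4<13 → i++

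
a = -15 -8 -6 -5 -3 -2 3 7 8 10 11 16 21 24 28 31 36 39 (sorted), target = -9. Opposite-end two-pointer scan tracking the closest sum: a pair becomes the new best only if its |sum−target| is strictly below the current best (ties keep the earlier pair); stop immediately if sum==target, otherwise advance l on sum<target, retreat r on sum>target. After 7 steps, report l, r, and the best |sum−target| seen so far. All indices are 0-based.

l=0, r=10, best |Δ|=10

[0,17] -15+39=24 d=33 * → r--
[0,16] -15+36=21 d=30 * → r--
[0,15] -15+31=16 d=25 * → r--
[0,14] -15+28=13 d=22 * → r--
[0,13] -15+24=9 d=18 * → r--
[0,12] -15+21=6 d=15 * → r--
[0,11] -15+16=1 d=10 * → r--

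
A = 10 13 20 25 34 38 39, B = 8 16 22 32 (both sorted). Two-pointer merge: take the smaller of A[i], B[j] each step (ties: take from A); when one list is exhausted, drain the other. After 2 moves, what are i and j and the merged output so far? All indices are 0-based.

i=1, j=1, merged so far=[8, 10]

i=0 j=0: A[i]=10>B[j]=8 take 8, j++
i=0 j=1: A[i]=10<=B[j]=16 take 10, i++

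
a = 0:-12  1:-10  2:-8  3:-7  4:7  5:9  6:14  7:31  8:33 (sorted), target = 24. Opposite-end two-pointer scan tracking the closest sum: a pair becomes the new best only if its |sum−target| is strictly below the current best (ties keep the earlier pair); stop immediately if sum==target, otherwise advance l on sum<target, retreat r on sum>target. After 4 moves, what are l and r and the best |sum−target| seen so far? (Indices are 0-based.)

l=3, r=7, best |Δ|=1

[0,8] -12+33=21 d=3 * → l++
[1,8] -10+33=23 d=1 * → l++
[2,8] -8+33=25 d=1 → r--
[2,7] -8+31=23 d=1 → l++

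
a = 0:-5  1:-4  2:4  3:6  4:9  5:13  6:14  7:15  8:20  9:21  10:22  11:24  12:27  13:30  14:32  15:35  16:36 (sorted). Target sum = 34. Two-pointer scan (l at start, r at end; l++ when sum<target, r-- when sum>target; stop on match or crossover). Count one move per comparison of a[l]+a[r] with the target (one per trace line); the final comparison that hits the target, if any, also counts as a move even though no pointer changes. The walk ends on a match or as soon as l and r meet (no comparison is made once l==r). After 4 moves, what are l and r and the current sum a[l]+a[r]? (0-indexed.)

[0,16] -5+36=31 <34 → l++
[1,16] -4+36=32 <34 → l++
[2,16] 4+36=40 >34 → r--
[2,15] 4+35=39 >34 → r--

l=2, r=14, sum=36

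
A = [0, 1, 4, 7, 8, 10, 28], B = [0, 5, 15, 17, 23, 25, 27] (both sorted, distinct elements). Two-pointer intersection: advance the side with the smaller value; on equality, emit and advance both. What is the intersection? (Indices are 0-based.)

intersection = [0]

i=0 j=0: 0==0 emit, i++,j++
i=1 j=1: 1<5, i++
i=2 j=1: 4<5, i++
i=3 j=1: 7>5, j++
i=3 j=2: 7<15, i++
i=4 j=2: 8<15, i++
i=5 j=2: 10<15, i++
i=6 j=2: 28>15, j++
i=6 j=3: 28>17, j++
i=6 j=4: 28>23, j++
i=6 j=5: 28>25, j++
i=6 j=6: 28>27, j++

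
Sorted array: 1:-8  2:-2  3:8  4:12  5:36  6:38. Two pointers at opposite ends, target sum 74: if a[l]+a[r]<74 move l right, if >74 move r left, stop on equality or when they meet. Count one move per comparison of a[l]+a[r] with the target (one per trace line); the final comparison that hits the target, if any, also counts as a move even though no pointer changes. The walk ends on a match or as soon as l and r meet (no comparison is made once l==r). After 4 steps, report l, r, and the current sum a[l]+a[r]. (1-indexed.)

l=5, r=6, sum=74

l=1 r=6: -8+38=30 <74, l++
l=2 r=6: -2+38=36 <74, l++
l=3 r=6: 8+38=46 <74, l++
l=4 r=6: 12+38=50 <74, l++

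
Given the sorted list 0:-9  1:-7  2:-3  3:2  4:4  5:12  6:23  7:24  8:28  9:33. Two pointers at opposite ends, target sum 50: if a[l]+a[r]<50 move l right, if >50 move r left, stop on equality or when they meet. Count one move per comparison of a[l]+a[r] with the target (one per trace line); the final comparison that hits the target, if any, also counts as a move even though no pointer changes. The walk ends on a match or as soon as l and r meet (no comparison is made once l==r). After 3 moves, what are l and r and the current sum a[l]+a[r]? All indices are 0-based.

l=3, r=9, sum=35

l=0 r=9: -9+33=24 <50, l++
l=1 r=9: -7+33=26 <50, l++
l=2 r=9: -3+33=30 <50, l++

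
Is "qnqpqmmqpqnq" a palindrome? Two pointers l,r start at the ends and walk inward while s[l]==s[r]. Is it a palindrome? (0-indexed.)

palindrome

[0,11] 'q'=='q' → l++,r--
[1,10] 'n'=='n' → l++,r--
[2,9] 'q'=='q' → l++,r--
[3,8] 'p'=='p' → l++,r--
[4,7] 'q'=='q' → l++,r--
[5,6] 'm'=='m' → l++,r--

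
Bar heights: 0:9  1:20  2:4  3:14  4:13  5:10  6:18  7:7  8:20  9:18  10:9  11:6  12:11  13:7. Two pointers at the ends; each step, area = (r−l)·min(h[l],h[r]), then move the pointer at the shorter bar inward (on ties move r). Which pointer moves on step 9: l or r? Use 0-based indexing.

[0,13] min(9,7)*13=91 best=91 * → r--
[0,12] min(9,11)*12=108 best=108 * → l++
[1,12] min(20,11)*11=121 best=121 * → r--
[1,11] min(20,6)*10=60 best=121 → r--
[1,10] min(20,9)*9=81 best=121 → r--
[1,9] min(20,18)*8=144 best=144 * → r--
[1,8] min(20,20)*7=140 best=144 → r--
[1,7] min(20,7)*6=42 best=144 → r--
[1,6] min(20,18)*5=90 best=144 → r--

r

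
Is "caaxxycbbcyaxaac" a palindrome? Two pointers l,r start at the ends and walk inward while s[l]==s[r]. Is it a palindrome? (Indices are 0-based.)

not a palindrome (mismatch at 4,11)

[0,15] 'c'=='c' → l++,r--
[1,14] 'a'=='a' → l++,r--
[2,13] 'a'=='a' → l++,r--
[3,12] 'x'=='x' → l++,r--
[4,11] 'x'!='a' → stop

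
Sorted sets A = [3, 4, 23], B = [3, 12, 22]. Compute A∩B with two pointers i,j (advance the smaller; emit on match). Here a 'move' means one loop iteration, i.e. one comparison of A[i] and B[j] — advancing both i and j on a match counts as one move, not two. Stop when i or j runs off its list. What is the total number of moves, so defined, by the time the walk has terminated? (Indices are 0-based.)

4 moves

i=0 j=0: 3==3 emit, i++,j++
i=1 j=1: 4<12, i++
i=2 j=1: 23>12, j++
i=2 j=2: 23>22, j++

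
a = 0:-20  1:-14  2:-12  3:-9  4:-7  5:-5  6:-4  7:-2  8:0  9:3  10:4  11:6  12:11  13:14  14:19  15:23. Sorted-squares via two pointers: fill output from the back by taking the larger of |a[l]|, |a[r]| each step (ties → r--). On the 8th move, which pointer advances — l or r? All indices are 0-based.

l=0 r=15: |-20|<=|23| out[15]=529, r--
l=0 r=14: |-20|>|19| out[14]=400, l++
l=1 r=14: |-14|<=|19| out[13]=361, r--
l=1 r=13: |-14|<=|14| out[12]=196, r--
l=1 r=12: |-14|>|11| out[11]=196, l++
l=2 r=12: |-12|>|11| out[10]=144, l++
l=3 r=12: |-9|<=|11| out[9]=121, r--
l=3 r=11: |-9|>|6| out[8]=81, l++

l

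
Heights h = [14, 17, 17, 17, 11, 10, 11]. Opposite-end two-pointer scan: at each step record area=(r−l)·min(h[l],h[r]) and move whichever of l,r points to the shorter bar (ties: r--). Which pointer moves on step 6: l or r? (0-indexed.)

l=0 r=6: min(14,11)*6=66 best=66 *, r--
l=0 r=5: min(14,10)*5=50 best=66, r--
l=0 r=4: min(14,11)*4=44 best=66, r--
l=0 r=3: min(14,17)*3=42 best=66, l++
l=1 r=3: min(17,17)*2=34 best=66, r--
l=1 r=2: min(17,17)*1=17 best=66, r--

r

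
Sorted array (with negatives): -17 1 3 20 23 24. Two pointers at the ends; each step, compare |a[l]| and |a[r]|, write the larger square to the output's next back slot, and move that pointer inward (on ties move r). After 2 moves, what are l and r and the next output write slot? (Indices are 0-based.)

l=0, r=3, next write slot=3

[0,5] |-17|<=|24| out[5]=576 → r--
[0,4] |-17|<=|23| out[4]=529 → r--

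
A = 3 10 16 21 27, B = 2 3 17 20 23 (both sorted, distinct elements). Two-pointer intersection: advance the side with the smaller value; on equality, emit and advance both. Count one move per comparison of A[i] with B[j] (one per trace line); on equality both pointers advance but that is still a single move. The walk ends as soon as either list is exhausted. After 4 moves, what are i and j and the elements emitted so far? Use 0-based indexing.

i=3, j=2, emitted=[3]

[i=0,j=0] 3>2 → j++
[i=0,j=1] 3==3 emit → i++,j++
[i=1,j=2] 10<17 → i++
[i=2,j=2] 16<17 → i++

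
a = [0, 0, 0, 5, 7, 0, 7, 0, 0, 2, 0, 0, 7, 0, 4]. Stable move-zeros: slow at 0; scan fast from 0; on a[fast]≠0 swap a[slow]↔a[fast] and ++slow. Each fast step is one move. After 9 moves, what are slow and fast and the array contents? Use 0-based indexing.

slow=3, fast=9, a=[5, 7, 7, 0, 0, 0, 0, 0, 0, 2, 0, 0, 7, 0, 4]

slow=0 fast=0: a[fast]=0, fast++
slow=0 fast=1: a[fast]=0, fast++
slow=0 fast=2: a[fast]=0, fast++
slow=0 fast=3: a[fast]=5≠0 swap→a[0]=5, slow++,fast++
slow=1 fast=4: a[fast]=7≠0 swap→a[1]=7, slow++,fast++
slow=2 fast=5: a[fast]=0, fast++
slow=2 fast=6: a[fast]=7≠0 swap→a[2]=7, slow++,fast++
slow=3 fast=7: a[fast]=0, fast++
slow=3 fast=8: a[fast]=0, fast++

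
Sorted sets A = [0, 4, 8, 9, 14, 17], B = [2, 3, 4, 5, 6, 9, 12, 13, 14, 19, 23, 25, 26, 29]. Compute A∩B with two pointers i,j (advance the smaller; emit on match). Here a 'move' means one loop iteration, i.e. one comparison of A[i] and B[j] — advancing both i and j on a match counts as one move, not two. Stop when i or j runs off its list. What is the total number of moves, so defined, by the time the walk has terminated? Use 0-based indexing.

12 moves

i=0 j=0: 0<2, i++
i=1 j=0: 4>2, j++
i=1 j=1: 4>3, j++
i=1 j=2: 4==4 emit, i++,j++
i=2 j=3: 8>5, j++
i=2 j=4: 8>6, j++
i=2 j=5: 8<9, i++
i=3 j=5: 9==9 emit, i++,j++
i=4 j=6: 14>12, j++
i=4 j=7: 14>13, j++
i=4 j=8: 14==14 emit, i++,j++
i=5 j=9: 17<19, i++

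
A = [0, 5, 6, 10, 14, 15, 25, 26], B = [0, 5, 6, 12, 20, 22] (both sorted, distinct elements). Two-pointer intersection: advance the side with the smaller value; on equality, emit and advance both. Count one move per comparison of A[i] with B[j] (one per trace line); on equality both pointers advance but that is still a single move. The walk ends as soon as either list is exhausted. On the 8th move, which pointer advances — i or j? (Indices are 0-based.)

j

[i=0,j=0] 0==0 emit → i++,j++
[i=1,j=1] 5==5 emit → i++,j++
[i=2,j=2] 6==6 emit → i++,j++
[i=3,j=3] 10<12 → i++
[i=4,j=3] 14>12 → j++
[i=4,j=4] 14<20 → i++
[i=5,j=4] 15<20 → i++
[i=6,j=4] 25>20 → j++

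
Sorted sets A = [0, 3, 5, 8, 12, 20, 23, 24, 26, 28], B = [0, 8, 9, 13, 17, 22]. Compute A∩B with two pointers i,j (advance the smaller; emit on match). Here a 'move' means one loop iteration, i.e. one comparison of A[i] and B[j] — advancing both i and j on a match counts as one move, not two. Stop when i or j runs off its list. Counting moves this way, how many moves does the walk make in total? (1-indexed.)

10 moves

i=1 j=1: 0==0 emit, i++,j++
i=2 j=2: 3<8, i++
i=3 j=2: 5<8, i++
i=4 j=2: 8==8 emit, i++,j++
i=5 j=3: 12>9, j++
i=5 j=4: 12<13, i++
i=6 j=4: 20>13, j++
i=6 j=5: 20>17, j++
i=6 j=6: 20<22, i++
i=7 j=6: 23>22, j++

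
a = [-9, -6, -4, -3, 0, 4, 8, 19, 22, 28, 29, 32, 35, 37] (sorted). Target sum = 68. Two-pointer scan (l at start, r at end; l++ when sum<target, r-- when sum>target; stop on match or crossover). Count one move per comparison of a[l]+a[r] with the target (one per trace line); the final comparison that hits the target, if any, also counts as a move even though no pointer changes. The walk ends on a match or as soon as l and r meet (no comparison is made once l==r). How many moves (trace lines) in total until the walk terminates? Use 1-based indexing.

13 moves

l=1 r=14: -9+37=28 <68, l++
l=2 r=14: -6+37=31 <68, l++
l=3 r=14: -4+37=33 <68, l++
l=4 r=14: -3+37=34 <68, l++
l=5 r=14: 0+37=37 <68, l++
l=6 r=14: 4+37=41 <68, l++
l=7 r=14: 8+37=45 <68, l++
l=8 r=14: 19+37=56 <68, l++
l=9 r=14: 22+37=59 <68, l++
l=10 r=14: 28+37=65 <68, l++
l=11 r=14: 29+37=66 <68, l++
l=12 r=14: 32+37=69 >68, r--
l=12 r=13: 32+35=67 <68, l++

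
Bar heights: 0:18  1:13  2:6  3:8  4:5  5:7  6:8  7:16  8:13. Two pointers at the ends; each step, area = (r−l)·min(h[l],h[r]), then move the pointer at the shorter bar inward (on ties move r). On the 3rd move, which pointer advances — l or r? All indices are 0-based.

l=0 r=8: min(18,13)*8=104 best=104 *, r--
l=0 r=7: min(18,16)*7=112 best=112 *, r--
l=0 r=6: min(18,8)*6=48 best=112, r--

r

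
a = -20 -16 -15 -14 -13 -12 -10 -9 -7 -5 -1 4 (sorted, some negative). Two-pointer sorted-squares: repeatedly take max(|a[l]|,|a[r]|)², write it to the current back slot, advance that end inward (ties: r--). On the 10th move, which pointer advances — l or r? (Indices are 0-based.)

l

[0,11] |-20|>|4| out[11]=400 → l++
[1,11] |-16|>|4| out[10]=256 → l++
[2,11] |-15|>|4| out[9]=225 → l++
[3,11] |-14|>|4| out[8]=196 → l++
[4,11] |-13|>|4| out[7]=169 → l++
[5,11] |-12|>|4| out[6]=144 → l++
[6,11] |-10|>|4| out[5]=100 → l++
[7,11] |-9|>|4| out[4]=81 → l++
[8,11] |-7|>|4| out[3]=49 → l++
[9,11] |-5|>|4| out[2]=25 → l++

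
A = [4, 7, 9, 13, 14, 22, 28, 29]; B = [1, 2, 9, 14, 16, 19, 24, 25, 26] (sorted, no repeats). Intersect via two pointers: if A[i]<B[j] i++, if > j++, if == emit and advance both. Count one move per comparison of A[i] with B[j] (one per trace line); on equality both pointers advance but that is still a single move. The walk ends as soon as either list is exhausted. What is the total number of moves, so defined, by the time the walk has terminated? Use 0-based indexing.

13 moves

[i=0,j=0] 4>1 → j++
[i=0,j=1] 4>2 → j++
[i=0,j=2] 4<9 → i++
[i=1,j=2] 7<9 → i++
[i=2,j=2] 9==9 emit → i++,j++
[i=3,j=3] 13<14 → i++
[i=4,j=3] 14==14 emit → i++,j++
[i=5,j=4] 22>16 → j++
[i=5,j=5] 22>19 → j++
[i=5,j=6] 22<24 → i++
[i=6,j=6] 28>24 → j++
[i=6,j=7] 28>25 → j++
[i=6,j=8] 28>26 → j++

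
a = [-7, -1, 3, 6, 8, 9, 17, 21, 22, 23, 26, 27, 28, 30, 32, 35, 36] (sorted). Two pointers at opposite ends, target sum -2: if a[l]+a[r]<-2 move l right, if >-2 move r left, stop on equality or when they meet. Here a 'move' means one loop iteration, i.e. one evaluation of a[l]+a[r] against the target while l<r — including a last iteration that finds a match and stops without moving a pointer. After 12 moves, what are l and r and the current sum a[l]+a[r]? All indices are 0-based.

l=0 r=16: -7+36=29 >-2, r--
l=0 r=15: -7+35=28 >-2, r--
l=0 r=14: -7+32=25 >-2, r--
l=0 r=13: -7+30=23 >-2, r--
l=0 r=12: -7+28=21 >-2, r--
l=0 r=11: -7+27=20 >-2, r--
l=0 r=10: -7+26=19 >-2, r--
l=0 r=9: -7+23=16 >-2, r--
l=0 r=8: -7+22=15 >-2, r--
l=0 r=7: -7+21=14 >-2, r--
l=0 r=6: -7+17=10 >-2, r--
l=0 r=5: -7+9=2 >-2, r--

l=0, r=4, sum=1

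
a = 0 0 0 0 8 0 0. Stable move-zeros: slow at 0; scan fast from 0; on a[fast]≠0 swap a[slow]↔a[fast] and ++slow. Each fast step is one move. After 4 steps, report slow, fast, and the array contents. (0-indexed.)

slow=0 fast=0: a[fast]=0, fast++
slow=0 fast=1: a[fast]=0, fast++
slow=0 fast=2: a[fast]=0, fast++
slow=0 fast=3: a[fast]=0, fast++

slow=0, fast=4, a=[0, 0, 0, 0, 8, 0, 0]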